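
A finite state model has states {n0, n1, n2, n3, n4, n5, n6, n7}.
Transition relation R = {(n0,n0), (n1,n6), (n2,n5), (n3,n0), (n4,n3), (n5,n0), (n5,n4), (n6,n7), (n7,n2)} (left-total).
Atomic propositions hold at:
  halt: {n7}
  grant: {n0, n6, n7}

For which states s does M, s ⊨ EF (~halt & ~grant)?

Sat(~halt) = {n0, n1, n2, n3, n4, n5, n6}
Sat(~grant) = {n1, n2, n3, n4, n5}
Sat(~halt & ~grant) = {n1, n2, n3, n4, n5}
EF (~halt & ~grant): least fixpoint, start Z0 = {n1, n2, n3, n4, n5}, add states with some successor in Z. Z1 = {n1, n2, n3, n4, n5, n7}; Z2 = {n1, n2, n3, n4, n5, n6, n7}; fixed.
Sat(EF (~halt & ~grant)) = {n1, n2, n3, n4, n5, n6, n7}

{n1, n2, n3, n4, n5, n6, n7}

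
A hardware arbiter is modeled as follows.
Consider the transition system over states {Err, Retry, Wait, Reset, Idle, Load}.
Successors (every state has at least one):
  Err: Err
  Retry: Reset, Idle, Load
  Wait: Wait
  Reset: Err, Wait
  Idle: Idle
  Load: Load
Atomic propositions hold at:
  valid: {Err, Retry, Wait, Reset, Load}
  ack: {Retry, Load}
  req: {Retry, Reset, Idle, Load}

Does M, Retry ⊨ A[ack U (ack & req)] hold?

Sat(ack & req) = {Retry, Load}
A[ack U (ack & req)]: least fixpoint, start Z0 = Sat((ack & req)) = {Retry, Load}, add states in Sat(ack) with every successor in Z. Already a fixed point.
Sat(A[ack U (ack & req)]) = {Retry, Load}
Retry ∈ Sat(A[ack U (ack & req)]) = {Retry, Load}, so the formula holds at Retry.

Yes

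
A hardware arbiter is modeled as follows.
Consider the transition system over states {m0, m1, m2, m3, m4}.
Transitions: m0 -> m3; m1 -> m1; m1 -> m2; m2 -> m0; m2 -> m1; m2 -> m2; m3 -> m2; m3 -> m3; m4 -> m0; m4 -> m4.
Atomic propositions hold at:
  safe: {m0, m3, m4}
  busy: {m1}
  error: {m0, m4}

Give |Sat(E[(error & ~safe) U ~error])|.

3

Sat(~safe) = {m1, m2}
Sat(error & ~safe) = ∅
Sat(~error) = {m1, m2, m3}
E[(error & ~safe) U ~error]: least fixpoint, start Z0 = Sat(~error) = {m1, m2, m3}, add states in Sat(error & ~safe) with some successor in Z. Already a fixed point.
Sat(E[(error & ~safe) U ~error]) = {m1, m2, m3}
|Sat(E[(error & ~safe) U ~error])| = |{m1, m2, m3}| = 3.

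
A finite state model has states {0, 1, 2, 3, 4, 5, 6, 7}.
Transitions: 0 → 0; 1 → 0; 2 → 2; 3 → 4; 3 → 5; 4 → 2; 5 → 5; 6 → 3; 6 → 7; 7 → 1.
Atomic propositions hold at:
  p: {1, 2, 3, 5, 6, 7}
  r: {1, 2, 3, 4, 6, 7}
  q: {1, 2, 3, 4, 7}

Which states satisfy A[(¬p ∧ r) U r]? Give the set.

{1, 2, 3, 4, 6, 7}

Sat(¬p) = {0, 4}
Sat(¬p ∧ r) = {4}
A[(¬p ∧ r) U r]: least fixpoint, start Z0 = Sat(r) = {1, 2, 3, 4, 6, 7}, add states in Sat(¬p ∧ r) with every successor in Z. Already a fixed point.
Sat(A[(¬p ∧ r) U r]) = {1, 2, 3, 4, 6, 7}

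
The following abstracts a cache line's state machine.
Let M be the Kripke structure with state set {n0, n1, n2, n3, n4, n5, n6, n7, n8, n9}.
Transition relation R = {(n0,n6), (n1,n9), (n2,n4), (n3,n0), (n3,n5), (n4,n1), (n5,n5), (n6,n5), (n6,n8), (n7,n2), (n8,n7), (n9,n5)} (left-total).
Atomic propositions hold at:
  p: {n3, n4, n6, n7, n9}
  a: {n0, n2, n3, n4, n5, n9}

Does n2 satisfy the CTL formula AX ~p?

Sat(~p) = {n0, n1, n2, n5, n8}
Sat(AX ~p) = {s : every successor in {n0, n1, n2, n5, n8}} = {n3, n4, n5, n6, n7, n9}
n2 ∉ Sat(AX ~p) = {n3, n4, n5, n6, n7, n9}, so the formula does not hold at n2.

No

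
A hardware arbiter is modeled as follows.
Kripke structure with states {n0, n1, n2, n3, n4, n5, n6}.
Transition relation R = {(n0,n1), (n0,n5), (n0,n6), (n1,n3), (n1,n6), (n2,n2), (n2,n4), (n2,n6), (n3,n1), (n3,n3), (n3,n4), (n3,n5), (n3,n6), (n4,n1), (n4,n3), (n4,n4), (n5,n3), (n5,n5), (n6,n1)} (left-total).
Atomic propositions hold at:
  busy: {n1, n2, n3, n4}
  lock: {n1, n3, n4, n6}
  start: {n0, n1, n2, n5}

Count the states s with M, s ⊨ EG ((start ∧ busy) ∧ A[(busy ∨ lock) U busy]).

1

Sat(start ∧ busy) = {n1, n2}
Sat(busy ∨ lock) = {n1, n2, n3, n4, n6}
A[(busy ∨ lock) U busy]: least fixpoint, start Z0 = Sat(busy) = {n1, n2, n3, n4}, add states in Sat(busy ∨ lock) with every successor in Z. Z1 = {n1, n2, n3, n4, n6}; fixed.
Sat(A[(busy ∨ lock) U busy]) = {n1, n2, n3, n4, n6}
Sat((start ∧ busy) ∧ A[(busy ∨ lock) U busy]) = {n1, n2}
EG ((start ∧ busy) ∧ A[(busy ∨ lock) U busy]): greatest fixpoint, start Z0 = {n1, n2}, keep only states in Sat with some successor in Z. Z1 = {n2}; fixed.
Sat(EG ((start ∧ busy) ∧ A[(busy ∨ lock) U busy])) = {n2}
|Sat(EG ((start ∧ busy) ∧ A[(busy ∨ lock) U busy]))| = |{n2}| = 1.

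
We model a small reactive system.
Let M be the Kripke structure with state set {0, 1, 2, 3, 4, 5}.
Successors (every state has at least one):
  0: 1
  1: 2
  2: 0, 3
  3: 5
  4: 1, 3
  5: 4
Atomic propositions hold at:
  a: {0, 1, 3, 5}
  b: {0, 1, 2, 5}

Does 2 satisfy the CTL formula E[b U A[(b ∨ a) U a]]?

Yes

Sat(b ∨ a) = {0, 1, 2, 3, 5}
A[(b ∨ a) U a]: least fixpoint, start Z0 = Sat(a) = {0, 1, 3, 5}, add states in Sat(b ∨ a) with every successor in Z. Z1 = {0, 1, 2, 3, 5}; fixed.
Sat(A[(b ∨ a) U a]) = {0, 1, 2, 3, 5}
E[b U A[(b ∨ a) U a]]: least fixpoint, start Z0 = Sat(A[(b ∨ a) U a]) = {0, 1, 2, 3, 5}, add states in Sat(b) with some successor in Z. Already a fixed point.
Sat(E[b U A[(b ∨ a) U a]]) = {0, 1, 2, 3, 5}
2 ∈ Sat(E[b U A[(b ∨ a) U a]]) = {0, 1, 2, 3, 5}, so the formula holds at 2.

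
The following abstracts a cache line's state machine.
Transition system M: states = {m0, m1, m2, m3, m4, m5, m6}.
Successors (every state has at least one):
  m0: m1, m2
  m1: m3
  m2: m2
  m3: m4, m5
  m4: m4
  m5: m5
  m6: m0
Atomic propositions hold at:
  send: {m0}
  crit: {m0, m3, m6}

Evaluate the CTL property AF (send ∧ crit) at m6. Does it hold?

Sat(send ∧ crit) = {m0}
AF (send ∧ crit): least fixpoint, start Z0 = {m0}, add states with every successor in Z. Z1 = {m0, m6}; fixed.
Sat(AF (send ∧ crit)) = {m0, m6}
m6 ∈ Sat(AF (send ∧ crit)) = {m0, m6}, so the formula holds at m6.

Yes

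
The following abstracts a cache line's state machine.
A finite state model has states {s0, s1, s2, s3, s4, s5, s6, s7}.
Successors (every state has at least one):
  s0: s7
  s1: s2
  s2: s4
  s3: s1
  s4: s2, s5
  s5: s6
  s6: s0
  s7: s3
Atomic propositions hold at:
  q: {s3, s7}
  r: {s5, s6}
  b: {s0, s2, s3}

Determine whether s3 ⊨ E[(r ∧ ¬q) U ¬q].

No

Sat(¬q) = {s0, s1, s2, s4, s5, s6}
Sat(r ∧ ¬q) = {s5, s6}
E[(r ∧ ¬q) U ¬q]: least fixpoint, start Z0 = Sat(¬q) = {s0, s1, s2, s4, s5, s6}, add states in Sat(r ∧ ¬q) with some successor in Z. Already a fixed point.
Sat(E[(r ∧ ¬q) U ¬q]) = {s0, s1, s2, s4, s5, s6}
s3 ∉ Sat(E[(r ∧ ¬q) U ¬q]) = {s0, s1, s2, s4, s5, s6}, so the formula does not hold at s3.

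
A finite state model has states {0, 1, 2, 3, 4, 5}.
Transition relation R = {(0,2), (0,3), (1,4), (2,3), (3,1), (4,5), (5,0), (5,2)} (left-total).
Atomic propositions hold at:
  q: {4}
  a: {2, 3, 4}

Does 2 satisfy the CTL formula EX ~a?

Sat(~a) = {0, 1, 5}
Sat(EX ~a) = {s : some successor in {0, 1, 5}} = {3, 4, 5}
2 ∉ Sat(EX ~a) = {3, 4, 5}, so the formula does not hold at 2.

No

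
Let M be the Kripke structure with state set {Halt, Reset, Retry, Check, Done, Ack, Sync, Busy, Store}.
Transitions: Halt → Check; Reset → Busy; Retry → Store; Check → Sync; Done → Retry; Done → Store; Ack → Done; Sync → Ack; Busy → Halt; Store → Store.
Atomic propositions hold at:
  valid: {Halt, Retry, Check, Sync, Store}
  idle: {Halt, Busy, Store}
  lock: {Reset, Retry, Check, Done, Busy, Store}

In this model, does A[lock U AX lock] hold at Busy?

Yes

Sat(AX lock) = {s : every successor in {Reset, Retry, Check, Done, Busy, Store}} = {Halt, Reset, Retry, Done, Ack, Store}
A[lock U AX lock]: least fixpoint, start Z0 = Sat(AX lock) = {Halt, Reset, Retry, Done, Ack, Store}, add states in Sat(lock) with every successor in Z. Z1 = {Halt, Reset, Retry, Done, Ack, Busy, Store}; fixed.
Sat(A[lock U AX lock]) = {Halt, Reset, Retry, Done, Ack, Busy, Store}
Busy ∈ Sat(A[lock U AX lock]) = {Halt, Reset, Retry, Done, Ack, Busy, Store}, so the formula holds at Busy.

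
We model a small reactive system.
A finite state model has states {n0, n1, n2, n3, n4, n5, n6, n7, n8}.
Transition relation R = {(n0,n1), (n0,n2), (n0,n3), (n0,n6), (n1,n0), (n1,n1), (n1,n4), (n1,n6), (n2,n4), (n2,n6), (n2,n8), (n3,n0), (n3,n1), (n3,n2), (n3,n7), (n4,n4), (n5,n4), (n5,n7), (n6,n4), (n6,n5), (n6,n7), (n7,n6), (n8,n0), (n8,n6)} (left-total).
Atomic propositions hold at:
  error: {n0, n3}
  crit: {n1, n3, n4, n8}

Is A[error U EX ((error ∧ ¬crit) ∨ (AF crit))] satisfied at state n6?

Yes

Sat(¬crit) = {n0, n2, n5, n6, n7}
Sat(error ∧ ¬crit) = {n0}
AF crit: least fixpoint, start Z0 = {n1, n3, n4, n8}, add states with every successor in Z. Already a fixed point.
Sat(AF crit) = {n1, n3, n4, n8}
Sat((error ∧ ¬crit) ∨ (AF crit)) = {n0, n1, n3, n4, n8}
Sat(EX ((error ∧ ¬crit) ∨ (AF crit))) = {s : some successor in {n0, n1, n3, n4, n8}} = {n0, n1, n2, n3, n4, n5, n6, n8}
A[error U EX ((error ∧ ¬crit) ∨ (AF crit))]: least fixpoint, start Z0 = Sat(EX ((error ∧ ¬crit) ∨ (AF crit))) = {n0, n1, n2, n3, n4, n5, n6, n8}, add states in Sat(error) with every successor in Z. Already a fixed point.
Sat(A[error U EX ((error ∧ ¬crit) ∨ (AF crit))]) = {n0, n1, n2, n3, n4, n5, n6, n8}
n6 ∈ Sat(A[error U EX ((error ∧ ¬crit) ∨ (AF crit))]) = {n0, n1, n2, n3, n4, n5, n6, n8}, so the formula holds at n6.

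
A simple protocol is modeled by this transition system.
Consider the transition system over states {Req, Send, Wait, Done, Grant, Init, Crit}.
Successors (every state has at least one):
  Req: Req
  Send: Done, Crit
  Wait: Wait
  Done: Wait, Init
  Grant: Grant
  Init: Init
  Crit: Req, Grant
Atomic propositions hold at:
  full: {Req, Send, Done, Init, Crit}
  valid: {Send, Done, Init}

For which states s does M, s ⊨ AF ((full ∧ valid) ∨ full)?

Sat(full ∧ valid) = {Send, Done, Init}
Sat((full ∧ valid) ∨ full) = {Req, Send, Done, Init, Crit}
AF ((full ∧ valid) ∨ full): least fixpoint, start Z0 = {Req, Send, Done, Init, Crit}, add states with every successor in Z. Already a fixed point.
Sat(AF ((full ∧ valid) ∨ full)) = {Req, Send, Done, Init, Crit}

{Req, Send, Done, Init, Crit}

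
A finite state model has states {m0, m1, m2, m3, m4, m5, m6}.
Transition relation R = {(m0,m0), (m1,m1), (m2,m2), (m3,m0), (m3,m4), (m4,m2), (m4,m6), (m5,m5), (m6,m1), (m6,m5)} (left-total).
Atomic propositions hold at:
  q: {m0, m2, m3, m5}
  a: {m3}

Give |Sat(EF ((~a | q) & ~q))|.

4

Sat(~a) = {m0, m1, m2, m4, m5, m6}
Sat(~a | q) = {m0, m1, m2, m3, m4, m5, m6}
Sat(~q) = {m1, m4, m6}
Sat((~a | q) & ~q) = {m1, m4, m6}
EF ((~a | q) & ~q): least fixpoint, start Z0 = {m1, m4, m6}, add states with some successor in Z. Z1 = {m1, m3, m4, m6}; fixed.
Sat(EF ((~a | q) & ~q)) = {m1, m3, m4, m6}
|Sat(EF ((~a | q) & ~q))| = |{m1, m3, m4, m6}| = 4.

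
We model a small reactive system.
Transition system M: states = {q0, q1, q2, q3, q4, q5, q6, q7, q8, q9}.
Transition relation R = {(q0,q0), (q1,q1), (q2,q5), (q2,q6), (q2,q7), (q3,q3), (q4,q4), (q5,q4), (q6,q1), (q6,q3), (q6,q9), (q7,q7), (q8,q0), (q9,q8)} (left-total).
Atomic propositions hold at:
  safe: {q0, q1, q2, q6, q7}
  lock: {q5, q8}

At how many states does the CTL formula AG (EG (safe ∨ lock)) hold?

Sat(safe ∨ lock) = {q0, q1, q2, q5, q6, q7, q8}
EG (safe ∨ lock): greatest fixpoint, start Z0 = {q0, q1, q2, q5, q6, q7, q8}, keep only states in Sat with some successor in Z. Z1 = {q0, q1, q2, q6, q7, q8}; fixed.
Sat(EG (safe ∨ lock)) = {q0, q1, q2, q6, q7, q8}
AG (EG (safe ∨ lock)): greatest fixpoint, start Z0 = {q0, q1, q2, q6, q7, q8}, keep only states in Sat with every successor in Z. Z1 = {q0, q1, q7, q8}; fixed.
Sat(AG (EG (safe ∨ lock))) = {q0, q1, q7, q8}
|Sat(AG (EG (safe ∨ lock)))| = |{q0, q1, q7, q8}| = 4.

4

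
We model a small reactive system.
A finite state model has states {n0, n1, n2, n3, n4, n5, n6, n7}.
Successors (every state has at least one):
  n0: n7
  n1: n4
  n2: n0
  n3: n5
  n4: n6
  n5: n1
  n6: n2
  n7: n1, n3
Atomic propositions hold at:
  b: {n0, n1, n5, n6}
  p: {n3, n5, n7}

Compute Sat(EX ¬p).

Sat(¬p) = {n0, n1, n2, n4, n6}
Sat(EX ¬p) = {s : some successor in {n0, n1, n2, n4, n6}} = {n1, n2, n4, n5, n6, n7}

{n1, n2, n4, n5, n6, n7}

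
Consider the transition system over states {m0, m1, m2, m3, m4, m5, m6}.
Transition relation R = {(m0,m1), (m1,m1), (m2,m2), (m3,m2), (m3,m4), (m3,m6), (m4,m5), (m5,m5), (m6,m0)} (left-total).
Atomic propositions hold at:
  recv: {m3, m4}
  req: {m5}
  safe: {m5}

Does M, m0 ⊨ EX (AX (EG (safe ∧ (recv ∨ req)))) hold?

No

Sat(recv ∨ req) = {m3, m4, m5}
Sat(safe ∧ (recv ∨ req)) = {m5}
EG (safe ∧ (recv ∨ req)): greatest fixpoint, start Z0 = {m5}, keep only states in Sat with some successor in Z. Already a fixed point.
Sat(EG (safe ∧ (recv ∨ req))) = {m5}
Sat(AX (EG (safe ∧ (recv ∨ req)))) = {s : every successor in {m5}} = {m4, m5}
Sat(EX (AX (EG (safe ∧ (recv ∨ req))))) = {s : some successor in {m4, m5}} = {m3, m4, m5}
m0 ∉ Sat(EX (AX (EG (safe ∧ (recv ∨ req))))) = {m3, m4, m5}, so the formula does not hold at m0.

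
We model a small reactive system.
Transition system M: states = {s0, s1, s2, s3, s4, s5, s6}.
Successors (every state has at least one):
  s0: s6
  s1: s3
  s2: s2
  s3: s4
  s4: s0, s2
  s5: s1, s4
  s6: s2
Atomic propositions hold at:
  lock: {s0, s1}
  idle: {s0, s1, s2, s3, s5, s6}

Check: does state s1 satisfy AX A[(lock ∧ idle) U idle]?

Yes

Sat(lock ∧ idle) = {s0, s1}
A[(lock ∧ idle) U idle]: least fixpoint, start Z0 = Sat(idle) = {s0, s1, s2, s3, s5, s6}, add states in Sat(lock ∧ idle) with every successor in Z. Already a fixed point.
Sat(A[(lock ∧ idle) U idle]) = {s0, s1, s2, s3, s5, s6}
Sat(AX A[(lock ∧ idle) U idle]) = {s : every successor in {s0, s1, s2, s3, s5, s6}} = {s0, s1, s2, s4, s6}
s1 ∈ Sat(AX A[(lock ∧ idle) U idle]) = {s0, s1, s2, s4, s6}, so the formula holds at s1.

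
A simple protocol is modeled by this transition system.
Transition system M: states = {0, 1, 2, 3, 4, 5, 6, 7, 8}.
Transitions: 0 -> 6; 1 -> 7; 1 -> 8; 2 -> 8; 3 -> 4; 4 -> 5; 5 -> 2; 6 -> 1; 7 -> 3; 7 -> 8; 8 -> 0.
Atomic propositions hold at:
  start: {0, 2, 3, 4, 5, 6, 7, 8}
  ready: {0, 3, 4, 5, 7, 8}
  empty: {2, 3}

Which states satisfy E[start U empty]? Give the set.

{2, 3, 4, 5, 7}

E[start U empty]: least fixpoint, start Z0 = Sat(empty) = {2, 3}, add states in Sat(start) with some successor in Z. Z1 = {2, 3, 5, 7}; Z2 = {2, 3, 4, 5, 7}; fixed.
Sat(E[start U empty]) = {2, 3, 4, 5, 7}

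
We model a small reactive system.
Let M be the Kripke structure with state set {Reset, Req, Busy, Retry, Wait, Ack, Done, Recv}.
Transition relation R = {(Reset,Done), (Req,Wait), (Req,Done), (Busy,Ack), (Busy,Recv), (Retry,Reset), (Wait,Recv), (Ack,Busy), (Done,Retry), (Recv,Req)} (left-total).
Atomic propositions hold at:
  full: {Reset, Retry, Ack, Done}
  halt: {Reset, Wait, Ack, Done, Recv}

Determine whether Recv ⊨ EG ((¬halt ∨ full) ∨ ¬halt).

Sat(¬halt) = {Req, Busy, Retry}
Sat(¬halt ∨ full) = {Reset, Req, Busy, Retry, Ack, Done}
Sat((¬halt ∨ full) ∨ ¬halt) = {Reset, Req, Busy, Retry, Ack, Done}
EG ((¬halt ∨ full) ∨ ¬halt): greatest fixpoint, start Z0 = {Reset, Req, Busy, Retry, Ack, Done}, keep only states in Sat with some successor in Z. Already a fixed point.
Sat(EG ((¬halt ∨ full) ∨ ¬halt)) = {Reset, Req, Busy, Retry, Ack, Done}
Recv ∉ Sat(EG ((¬halt ∨ full) ∨ ¬halt)) = {Reset, Req, Busy, Retry, Ack, Done}, so the formula does not hold at Recv.

No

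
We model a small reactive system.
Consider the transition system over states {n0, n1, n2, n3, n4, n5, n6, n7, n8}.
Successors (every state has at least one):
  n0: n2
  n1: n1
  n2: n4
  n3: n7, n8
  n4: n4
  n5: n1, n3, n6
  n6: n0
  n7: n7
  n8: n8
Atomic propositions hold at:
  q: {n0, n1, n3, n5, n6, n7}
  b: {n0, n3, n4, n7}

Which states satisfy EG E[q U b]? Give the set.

{n3, n4, n5, n7}

E[q U b]: least fixpoint, start Z0 = Sat(b) = {n0, n3, n4, n7}, add states in Sat(q) with some successor in Z. Z1 = {n0, n3, n4, n5, n6, n7}; fixed.
Sat(E[q U b]) = {n0, n3, n4, n5, n6, n7}
EG E[q U b]: greatest fixpoint, start Z0 = {n0, n3, n4, n5, n6, n7}, keep only states in Sat with some successor in Z. Z1 = {n3, n4, n5, n6, n7}; Z2 = {n3, n4, n5, n7}; fixed.
Sat(EG E[q U b]) = {n3, n4, n5, n7}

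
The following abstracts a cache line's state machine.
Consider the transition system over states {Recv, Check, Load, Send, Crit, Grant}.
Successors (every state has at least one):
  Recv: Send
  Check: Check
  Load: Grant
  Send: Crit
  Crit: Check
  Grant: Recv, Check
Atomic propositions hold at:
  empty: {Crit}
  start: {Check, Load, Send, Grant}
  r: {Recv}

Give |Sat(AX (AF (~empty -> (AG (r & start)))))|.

2

Sat(~empty) = {Recv, Check, Load, Send, Grant}
Sat(r & start) = ∅
AG (r & start): greatest fixpoint, start Z0 = ∅, keep only states in Sat with every successor in Z. Already a fixed point.
Sat(AG (r & start)) = ∅
Sat(~empty -> (AG (r & start))) = {Crit}
AF (~empty -> (AG (r & start))): least fixpoint, start Z0 = {Crit}, add states with every successor in Z. Z1 = {Send, Crit}; Z2 = {Recv, Send, Crit}; fixed.
Sat(AF (~empty -> (AG (r & start)))) = {Recv, Send, Crit}
Sat(AX (AF (~empty -> (AG (r & start))))) = {s : every successor in {Recv, Send, Crit}} = {Recv, Send}
|Sat(AX (AF (~empty -> (AG (r & start)))))| = |{Recv, Send}| = 2.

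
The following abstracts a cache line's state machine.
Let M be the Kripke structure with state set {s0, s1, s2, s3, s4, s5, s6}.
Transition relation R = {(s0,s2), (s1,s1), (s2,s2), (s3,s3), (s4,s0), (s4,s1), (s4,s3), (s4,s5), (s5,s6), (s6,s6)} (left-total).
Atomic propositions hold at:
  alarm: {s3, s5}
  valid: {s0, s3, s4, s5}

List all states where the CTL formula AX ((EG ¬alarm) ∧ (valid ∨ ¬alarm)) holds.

Sat(¬alarm) = {s0, s1, s2, s4, s6}
EG ¬alarm: greatest fixpoint, start Z0 = {s0, s1, s2, s4, s6}, keep only states in Sat with some successor in Z. Already a fixed point.
Sat(EG ¬alarm) = {s0, s1, s2, s4, s6}
Sat(valid ∨ ¬alarm) = {s0, s1, s2, s3, s4, s5, s6}
Sat((EG ¬alarm) ∧ (valid ∨ ¬alarm)) = {s0, s1, s2, s4, s6}
Sat(AX ((EG ¬alarm) ∧ (valid ∨ ¬alarm))) = {s : every successor in {s0, s1, s2, s4, s6}} = {s0, s1, s2, s5, s6}

{s0, s1, s2, s5, s6}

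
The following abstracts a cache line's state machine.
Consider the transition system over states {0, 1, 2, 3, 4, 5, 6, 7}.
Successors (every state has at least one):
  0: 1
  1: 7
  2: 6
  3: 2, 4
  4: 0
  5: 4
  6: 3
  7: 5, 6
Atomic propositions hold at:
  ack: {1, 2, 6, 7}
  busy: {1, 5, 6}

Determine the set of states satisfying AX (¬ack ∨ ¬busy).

{1, 3, 4, 5, 6}

Sat(¬ack) = {0, 3, 4, 5}
Sat(¬busy) = {0, 2, 3, 4, 7}
Sat(¬ack ∨ ¬busy) = {0, 2, 3, 4, 5, 7}
Sat(AX (¬ack ∨ ¬busy)) = {s : every successor in {0, 2, 3, 4, 5, 7}} = {1, 3, 4, 5, 6}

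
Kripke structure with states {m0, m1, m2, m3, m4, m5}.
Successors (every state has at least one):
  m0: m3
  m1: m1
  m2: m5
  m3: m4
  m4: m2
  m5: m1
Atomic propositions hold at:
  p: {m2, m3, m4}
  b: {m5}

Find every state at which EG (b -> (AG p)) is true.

AG p: greatest fixpoint, start Z0 = {m2, m3, m4}, keep only states in Sat with every successor in Z. Z1 = {m3, m4}; Z2 = {m3}; Z3 = ∅; fixed.
Sat(AG p) = ∅
Sat(b -> (AG p)) = {m0, m1, m2, m3, m4}
EG (b -> (AG p)): greatest fixpoint, start Z0 = {m0, m1, m2, m3, m4}, keep only states in Sat with some successor in Z. Z1 = {m0, m1, m3, m4}; Z2 = {m0, m1, m3}; Z3 = {m0, m1}; Z4 = {m1}; fixed.
Sat(EG (b -> (AG p))) = {m1}

{m1}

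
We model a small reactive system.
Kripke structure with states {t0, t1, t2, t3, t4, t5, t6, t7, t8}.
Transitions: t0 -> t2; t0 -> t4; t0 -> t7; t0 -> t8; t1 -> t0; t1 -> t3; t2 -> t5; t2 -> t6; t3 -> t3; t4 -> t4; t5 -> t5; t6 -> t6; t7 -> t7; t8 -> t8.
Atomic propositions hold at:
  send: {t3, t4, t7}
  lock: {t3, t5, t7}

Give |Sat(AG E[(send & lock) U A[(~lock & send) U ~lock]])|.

3

Sat(send & lock) = {t3, t7}
Sat(~lock) = {t0, t1, t2, t4, t6, t8}
Sat(~lock & send) = {t4}
A[(~lock & send) U ~lock]: least fixpoint, start Z0 = Sat(~lock) = {t0, t1, t2, t4, t6, t8}, add states in Sat(~lock & send) with every successor in Z. Already a fixed point.
Sat(A[(~lock & send) U ~lock]) = {t0, t1, t2, t4, t6, t8}
E[(send & lock) U A[(~lock & send) U ~lock]]: least fixpoint, start Z0 = Sat(A[(~lock & send) U ~lock]) = {t0, t1, t2, t4, t6, t8}, add states in Sat(send & lock) with some successor in Z. Already a fixed point.
Sat(E[(send & lock) U A[(~lock & send) U ~lock]]) = {t0, t1, t2, t4, t6, t8}
AG E[(send & lock) U A[(~lock & send) U ~lock]]: greatest fixpoint, start Z0 = {t0, t1, t2, t4, t6, t8}, keep only states in Sat with every successor in Z. Z1 = {t4, t6, t8}; fixed.
Sat(AG E[(send & lock) U A[(~lock & send) U ~lock]]) = {t4, t6, t8}
|Sat(AG E[(send & lock) U A[(~lock & send) U ~lock]])| = |{t4, t6, t8}| = 3.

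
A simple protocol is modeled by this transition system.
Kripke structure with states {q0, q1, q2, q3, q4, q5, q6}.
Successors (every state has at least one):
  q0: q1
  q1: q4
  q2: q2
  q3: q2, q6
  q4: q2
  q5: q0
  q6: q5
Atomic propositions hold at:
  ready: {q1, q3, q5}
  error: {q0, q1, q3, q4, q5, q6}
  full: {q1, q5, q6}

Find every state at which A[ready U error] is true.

A[ready U error]: least fixpoint, start Z0 = Sat(error) = {q0, q1, q3, q4, q5, q6}, add states in Sat(ready) with every successor in Z. Already a fixed point.
Sat(A[ready U error]) = {q0, q1, q3, q4, q5, q6}

{q0, q1, q3, q4, q5, q6}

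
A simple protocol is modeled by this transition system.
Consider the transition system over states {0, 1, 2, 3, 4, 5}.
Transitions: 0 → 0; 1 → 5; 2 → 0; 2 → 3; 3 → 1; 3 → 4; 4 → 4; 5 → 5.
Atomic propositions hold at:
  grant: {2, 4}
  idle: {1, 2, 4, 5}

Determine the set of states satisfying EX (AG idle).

{1, 3, 4, 5}

AG idle: greatest fixpoint, start Z0 = {1, 2, 4, 5}, keep only states in Sat with every successor in Z. Z1 = {1, 4, 5}; fixed.
Sat(AG idle) = {1, 4, 5}
Sat(EX (AG idle)) = {s : some successor in {1, 4, 5}} = {1, 3, 4, 5}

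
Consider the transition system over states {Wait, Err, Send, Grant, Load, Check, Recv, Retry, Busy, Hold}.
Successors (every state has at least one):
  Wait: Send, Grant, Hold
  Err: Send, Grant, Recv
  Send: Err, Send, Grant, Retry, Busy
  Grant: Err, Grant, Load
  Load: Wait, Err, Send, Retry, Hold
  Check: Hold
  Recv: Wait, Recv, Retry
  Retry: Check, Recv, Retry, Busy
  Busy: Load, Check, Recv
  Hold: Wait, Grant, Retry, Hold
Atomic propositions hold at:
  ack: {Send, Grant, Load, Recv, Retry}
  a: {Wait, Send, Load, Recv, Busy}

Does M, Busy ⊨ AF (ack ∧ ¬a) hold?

Sat(¬a) = {Err, Grant, Check, Retry, Hold}
Sat(ack ∧ ¬a) = {Grant, Retry}
AF (ack ∧ ¬a): least fixpoint, start Z0 = {Grant, Retry}, add states with every successor in Z. Already a fixed point.
Sat(AF (ack ∧ ¬a)) = {Grant, Retry}
Busy ∉ Sat(AF (ack ∧ ¬a)) = {Grant, Retry}, so the formula does not hold at Busy.

No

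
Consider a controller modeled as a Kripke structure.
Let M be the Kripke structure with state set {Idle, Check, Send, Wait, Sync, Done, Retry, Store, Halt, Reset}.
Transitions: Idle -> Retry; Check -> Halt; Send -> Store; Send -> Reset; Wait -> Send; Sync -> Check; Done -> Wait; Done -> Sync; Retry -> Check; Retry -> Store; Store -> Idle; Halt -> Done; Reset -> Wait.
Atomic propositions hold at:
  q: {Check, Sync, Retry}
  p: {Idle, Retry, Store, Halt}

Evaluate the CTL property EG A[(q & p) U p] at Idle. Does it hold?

Yes

Sat(q & p) = {Retry}
A[(q & p) U p]: least fixpoint, start Z0 = Sat(p) = {Idle, Retry, Store, Halt}, add states in Sat(q & p) with every successor in Z. Already a fixed point.
Sat(A[(q & p) U p]) = {Idle, Retry, Store, Halt}
EG A[(q & p) U p]: greatest fixpoint, start Z0 = {Idle, Retry, Store, Halt}, keep only states in Sat with some successor in Z. Z1 = {Idle, Retry, Store}; fixed.
Sat(EG A[(q & p) U p]) = {Idle, Retry, Store}
Idle ∈ Sat(EG A[(q & p) U p]) = {Idle, Retry, Store}, so the formula holds at Idle.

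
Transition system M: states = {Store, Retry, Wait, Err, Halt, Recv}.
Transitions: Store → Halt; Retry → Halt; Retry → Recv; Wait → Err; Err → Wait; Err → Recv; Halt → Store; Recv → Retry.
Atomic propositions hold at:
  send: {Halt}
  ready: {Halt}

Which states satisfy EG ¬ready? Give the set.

Sat(¬ready) = {Store, Retry, Wait, Err, Recv}
EG ¬ready: greatest fixpoint, start Z0 = {Store, Retry, Wait, Err, Recv}, keep only states in Sat with some successor in Z. Z1 = {Retry, Wait, Err, Recv}; fixed.
Sat(EG ¬ready) = {Retry, Wait, Err, Recv}

{Retry, Wait, Err, Recv}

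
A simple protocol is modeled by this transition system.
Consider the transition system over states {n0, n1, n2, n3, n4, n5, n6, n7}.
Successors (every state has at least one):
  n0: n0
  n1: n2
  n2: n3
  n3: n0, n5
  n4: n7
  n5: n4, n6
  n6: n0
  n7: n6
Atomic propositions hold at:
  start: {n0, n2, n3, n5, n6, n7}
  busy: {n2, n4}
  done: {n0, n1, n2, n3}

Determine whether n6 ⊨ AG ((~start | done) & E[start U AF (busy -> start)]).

Sat(~start) = {n1, n4}
Sat(~start | done) = {n0, n1, n2, n3, n4}
Sat(busy -> start) = {n0, n1, n2, n3, n5, n6, n7}
AF (busy -> start): least fixpoint, start Z0 = {n0, n1, n2, n3, n5, n6, n7}, add states with every successor in Z. Z1 = {n0, n1, n2, n3, n4, n5, n6, n7}; fixed.
Sat(AF (busy -> start)) = {n0, n1, n2, n3, n4, n5, n6, n7}
E[start U AF (busy -> start)]: least fixpoint, start Z0 = Sat(AF (busy -> start)) = {n0, n1, n2, n3, n4, n5, n6, n7}, add states in Sat(start) with some successor in Z. Already a fixed point.
Sat(E[start U AF (busy -> start)]) = {n0, n1, n2, n3, n4, n5, n6, n7}
Sat((~start | done) & E[start U AF (busy -> start)]) = {n0, n1, n2, n3, n4}
AG ((~start | done) & E[start U AF (busy -> start)]): greatest fixpoint, start Z0 = {n0, n1, n2, n3, n4}, keep only states in Sat with every successor in Z. Z1 = {n0, n1, n2}; Z2 = {n0, n1}; Z3 = {n0}; fixed.
Sat(AG ((~start | done) & E[start U AF (busy -> start)])) = {n0}
n6 ∉ Sat(AG ((~start | done) & E[start U AF (busy -> start)])) = {n0}, so the formula does not hold at n6.

No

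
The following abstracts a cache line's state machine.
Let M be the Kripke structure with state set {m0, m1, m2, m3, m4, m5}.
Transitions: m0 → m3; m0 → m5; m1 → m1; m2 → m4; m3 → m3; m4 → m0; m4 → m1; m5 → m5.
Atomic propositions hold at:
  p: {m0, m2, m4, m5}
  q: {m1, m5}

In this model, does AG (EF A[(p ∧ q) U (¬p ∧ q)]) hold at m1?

Sat(p ∧ q) = {m5}
Sat(¬p) = {m1, m3}
Sat(¬p ∧ q) = {m1}
A[(p ∧ q) U (¬p ∧ q)]: least fixpoint, start Z0 = Sat((¬p ∧ q)) = {m1}, add states in Sat(p ∧ q) with every successor in Z. Already a fixed point.
Sat(A[(p ∧ q) U (¬p ∧ q)]) = {m1}
EF A[(p ∧ q) U (¬p ∧ q)]: least fixpoint, start Z0 = {m1}, add states with some successor in Z. Z1 = {m1, m4}; Z2 = {m1, m2, m4}; fixed.
Sat(EF A[(p ∧ q) U (¬p ∧ q)]) = {m1, m2, m4}
AG (EF A[(p ∧ q) U (¬p ∧ q)]): greatest fixpoint, start Z0 = {m1, m2, m4}, keep only states in Sat with every successor in Z. Z1 = {m1, m2}; Z2 = {m1}; fixed.
Sat(AG (EF A[(p ∧ q) U (¬p ∧ q)])) = {m1}
m1 ∈ Sat(AG (EF A[(p ∧ q) U (¬p ∧ q)])) = {m1}, so the formula holds at m1.

Yes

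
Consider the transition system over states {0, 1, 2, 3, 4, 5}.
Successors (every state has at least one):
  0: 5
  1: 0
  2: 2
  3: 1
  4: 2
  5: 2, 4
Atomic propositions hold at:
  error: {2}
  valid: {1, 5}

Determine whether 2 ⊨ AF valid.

AF valid: least fixpoint, start Z0 = {1, 5}, add states with every successor in Z. Z1 = {0, 1, 3, 5}; fixed.
Sat(AF valid) = {0, 1, 3, 5}
2 ∉ Sat(AF valid) = {0, 1, 3, 5}, so the formula does not hold at 2.

No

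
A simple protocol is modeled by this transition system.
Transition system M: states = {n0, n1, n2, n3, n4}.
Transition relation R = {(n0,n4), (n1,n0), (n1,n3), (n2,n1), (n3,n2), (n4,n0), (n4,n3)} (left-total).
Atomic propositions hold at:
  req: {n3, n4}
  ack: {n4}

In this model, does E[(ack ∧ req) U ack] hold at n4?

Sat(ack ∧ req) = {n4}
E[(ack ∧ req) U ack]: least fixpoint, start Z0 = Sat(ack) = {n4}, add states in Sat(ack ∧ req) with some successor in Z. Already a fixed point.
Sat(E[(ack ∧ req) U ack]) = {n4}
n4 ∈ Sat(E[(ack ∧ req) U ack]) = {n4}, so the formula holds at n4.

Yes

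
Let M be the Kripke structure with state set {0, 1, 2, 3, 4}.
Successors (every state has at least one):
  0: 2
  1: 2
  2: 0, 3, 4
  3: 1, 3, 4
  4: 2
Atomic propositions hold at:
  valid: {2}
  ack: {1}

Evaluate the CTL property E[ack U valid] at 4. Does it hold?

E[ack U valid]: least fixpoint, start Z0 = Sat(valid) = {2}, add states in Sat(ack) with some successor in Z. Z1 = {1, 2}; fixed.
Sat(E[ack U valid]) = {1, 2}
4 ∉ Sat(E[ack U valid]) = {1, 2}, so the formula does not hold at 4.

No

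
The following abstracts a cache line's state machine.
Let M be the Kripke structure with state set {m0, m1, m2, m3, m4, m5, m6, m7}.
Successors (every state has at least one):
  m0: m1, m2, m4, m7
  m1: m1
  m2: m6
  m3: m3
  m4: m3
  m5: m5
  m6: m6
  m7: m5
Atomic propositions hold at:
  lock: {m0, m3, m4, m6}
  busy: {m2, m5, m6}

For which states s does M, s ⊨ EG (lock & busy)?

{m6}

Sat(lock & busy) = {m6}
EG (lock & busy): greatest fixpoint, start Z0 = {m6}, keep only states in Sat with some successor in Z. Already a fixed point.
Sat(EG (lock & busy)) = {m6}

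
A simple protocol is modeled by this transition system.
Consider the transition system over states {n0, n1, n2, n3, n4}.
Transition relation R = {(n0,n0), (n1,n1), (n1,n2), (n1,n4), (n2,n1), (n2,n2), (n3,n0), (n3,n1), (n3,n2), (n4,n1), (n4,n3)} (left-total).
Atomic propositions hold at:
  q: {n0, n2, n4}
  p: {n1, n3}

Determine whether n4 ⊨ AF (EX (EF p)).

Yes

EF p: least fixpoint, start Z0 = {n1, n3}, add states with some successor in Z. Z1 = {n1, n2, n3, n4}; fixed.
Sat(EF p) = {n1, n2, n3, n4}
Sat(EX (EF p)) = {s : some successor in {n1, n2, n3, n4}} = {n1, n2, n3, n4}
AF (EX (EF p)): least fixpoint, start Z0 = {n1, n2, n3, n4}, add states with every successor in Z. Already a fixed point.
Sat(AF (EX (EF p))) = {n1, n2, n3, n4}
n4 ∈ Sat(AF (EX (EF p))) = {n1, n2, n3, n4}, so the formula holds at n4.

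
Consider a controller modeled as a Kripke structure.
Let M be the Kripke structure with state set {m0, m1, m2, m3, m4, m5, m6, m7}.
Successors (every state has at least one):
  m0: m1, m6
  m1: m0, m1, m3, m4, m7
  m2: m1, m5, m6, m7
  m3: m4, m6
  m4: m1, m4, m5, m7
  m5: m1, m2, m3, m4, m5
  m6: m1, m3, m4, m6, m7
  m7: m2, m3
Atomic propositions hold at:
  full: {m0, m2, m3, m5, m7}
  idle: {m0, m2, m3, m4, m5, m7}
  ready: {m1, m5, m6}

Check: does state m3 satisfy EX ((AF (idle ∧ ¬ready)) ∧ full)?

Sat(¬ready) = {m0, m2, m3, m4, m7}
Sat(idle ∧ ¬ready) = {m0, m2, m3, m4, m7}
AF (idle ∧ ¬ready): least fixpoint, start Z0 = {m0, m2, m3, m4, m7}, add states with every successor in Z. Already a fixed point.
Sat(AF (idle ∧ ¬ready)) = {m0, m2, m3, m4, m7}
Sat((AF (idle ∧ ¬ready)) ∧ full) = {m0, m2, m3, m7}
Sat(EX ((AF (idle ∧ ¬ready)) ∧ full)) = {s : some successor in {m0, m2, m3, m7}} = {m1, m2, m4, m5, m6, m7}
m3 ∉ Sat(EX ((AF (idle ∧ ¬ready)) ∧ full)) = {m1, m2, m4, m5, m6, m7}, so the formula does not hold at m3.

No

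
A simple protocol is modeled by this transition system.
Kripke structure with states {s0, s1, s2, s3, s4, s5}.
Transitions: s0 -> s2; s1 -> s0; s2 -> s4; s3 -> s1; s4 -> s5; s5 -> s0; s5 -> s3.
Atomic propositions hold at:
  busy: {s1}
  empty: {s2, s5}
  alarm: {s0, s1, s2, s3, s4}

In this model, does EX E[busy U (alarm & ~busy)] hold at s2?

Sat(~busy) = {s0, s2, s3, s4, s5}
Sat(alarm & ~busy) = {s0, s2, s3, s4}
E[busy U (alarm & ~busy)]: least fixpoint, start Z0 = Sat((alarm & ~busy)) = {s0, s2, s3, s4}, add states in Sat(busy) with some successor in Z. Z1 = {s0, s1, s2, s3, s4}; fixed.
Sat(E[busy U (alarm & ~busy)]) = {s0, s1, s2, s3, s4}
Sat(EX E[busy U (alarm & ~busy)]) = {s : some successor in {s0, s1, s2, s3, s4}} = {s0, s1, s2, s3, s5}
s2 ∈ Sat(EX E[busy U (alarm & ~busy)]) = {s0, s1, s2, s3, s5}, so the formula holds at s2.

Yes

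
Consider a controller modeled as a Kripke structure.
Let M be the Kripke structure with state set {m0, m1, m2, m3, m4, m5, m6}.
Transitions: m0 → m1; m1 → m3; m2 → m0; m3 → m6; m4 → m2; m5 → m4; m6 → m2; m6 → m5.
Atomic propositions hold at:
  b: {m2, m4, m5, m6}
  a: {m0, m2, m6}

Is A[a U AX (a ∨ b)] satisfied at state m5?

Sat(a ∨ b) = {m0, m2, m4, m5, m6}
Sat(AX (a ∨ b)) = {s : every successor in {m0, m2, m4, m5, m6}} = {m2, m3, m4, m5, m6}
A[a U AX (a ∨ b)]: least fixpoint, start Z0 = Sat(AX (a ∨ b)) = {m2, m3, m4, m5, m6}, add states in Sat(a) with every successor in Z. Already a fixed point.
Sat(A[a U AX (a ∨ b)]) = {m2, m3, m4, m5, m6}
m5 ∈ Sat(A[a U AX (a ∨ b)]) = {m2, m3, m4, m5, m6}, so the formula holds at m5.

Yes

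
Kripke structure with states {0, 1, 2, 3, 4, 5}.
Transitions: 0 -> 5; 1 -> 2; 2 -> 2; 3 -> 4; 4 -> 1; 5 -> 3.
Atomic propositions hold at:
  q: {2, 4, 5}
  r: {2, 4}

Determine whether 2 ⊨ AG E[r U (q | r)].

Sat(q | r) = {2, 4, 5}
E[r U (q | r)]: least fixpoint, start Z0 = Sat((q | r)) = {2, 4, 5}, add states in Sat(r) with some successor in Z. Already a fixed point.
Sat(E[r U (q | r)]) = {2, 4, 5}
AG E[r U (q | r)]: greatest fixpoint, start Z0 = {2, 4, 5}, keep only states in Sat with every successor in Z. Z1 = {2}; fixed.
Sat(AG E[r U (q | r)]) = {2}
2 ∈ Sat(AG E[r U (q | r)]) = {2}, so the formula holds at 2.

Yes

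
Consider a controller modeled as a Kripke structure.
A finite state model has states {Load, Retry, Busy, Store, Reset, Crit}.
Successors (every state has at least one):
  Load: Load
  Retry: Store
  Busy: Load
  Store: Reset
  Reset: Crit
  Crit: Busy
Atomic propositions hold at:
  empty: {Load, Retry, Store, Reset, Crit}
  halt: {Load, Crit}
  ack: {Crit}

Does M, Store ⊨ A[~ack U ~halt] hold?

Sat(~ack) = {Load, Retry, Busy, Store, Reset}
Sat(~halt) = {Retry, Busy, Store, Reset}
A[~ack U ~halt]: least fixpoint, start Z0 = Sat(~halt) = {Retry, Busy, Store, Reset}, add states in Sat(~ack) with every successor in Z. Already a fixed point.
Sat(A[~ack U ~halt]) = {Retry, Busy, Store, Reset}
Store ∈ Sat(A[~ack U ~halt]) = {Retry, Busy, Store, Reset}, so the formula holds at Store.

Yes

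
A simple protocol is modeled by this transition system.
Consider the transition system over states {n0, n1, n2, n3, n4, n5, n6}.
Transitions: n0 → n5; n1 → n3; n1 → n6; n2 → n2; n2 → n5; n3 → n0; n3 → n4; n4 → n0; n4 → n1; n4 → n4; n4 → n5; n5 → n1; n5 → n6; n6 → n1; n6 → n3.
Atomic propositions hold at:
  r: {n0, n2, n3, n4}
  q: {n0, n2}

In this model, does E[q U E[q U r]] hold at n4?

Yes

E[q U r]: least fixpoint, start Z0 = Sat(r) = {n0, n2, n3, n4}, add states in Sat(q) with some successor in Z. Already a fixed point.
Sat(E[q U r]) = {n0, n2, n3, n4}
E[q U E[q U r]]: least fixpoint, start Z0 = Sat(E[q U r]) = {n0, n2, n3, n4}, add states in Sat(q) with some successor in Z. Already a fixed point.
Sat(E[q U E[q U r]]) = {n0, n2, n3, n4}
n4 ∈ Sat(E[q U E[q U r]]) = {n0, n2, n3, n4}, so the formula holds at n4.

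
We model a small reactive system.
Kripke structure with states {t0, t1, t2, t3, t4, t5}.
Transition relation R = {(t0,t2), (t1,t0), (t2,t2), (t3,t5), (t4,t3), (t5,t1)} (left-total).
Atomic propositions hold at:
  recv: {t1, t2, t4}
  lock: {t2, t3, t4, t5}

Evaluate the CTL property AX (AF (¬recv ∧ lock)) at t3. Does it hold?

Yes

Sat(¬recv) = {t0, t3, t5}
Sat(¬recv ∧ lock) = {t3, t5}
AF (¬recv ∧ lock): least fixpoint, start Z0 = {t3, t5}, add states with every successor in Z. Z1 = {t3, t4, t5}; fixed.
Sat(AF (¬recv ∧ lock)) = {t3, t4, t5}
Sat(AX (AF (¬recv ∧ lock))) = {s : every successor in {t3, t4, t5}} = {t3, t4}
t3 ∈ Sat(AX (AF (¬recv ∧ lock))) = {t3, t4}, so the formula holds at t3.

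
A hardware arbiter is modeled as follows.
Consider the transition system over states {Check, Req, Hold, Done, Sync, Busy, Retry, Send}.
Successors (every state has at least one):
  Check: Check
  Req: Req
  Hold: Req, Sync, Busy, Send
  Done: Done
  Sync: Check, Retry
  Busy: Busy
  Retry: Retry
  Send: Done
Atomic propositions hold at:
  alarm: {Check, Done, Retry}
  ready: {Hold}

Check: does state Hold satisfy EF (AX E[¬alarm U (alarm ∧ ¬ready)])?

Sat(¬alarm) = {Req, Hold, Sync, Busy, Send}
Sat(¬ready) = {Check, Req, Done, Sync, Busy, Retry, Send}
Sat(alarm ∧ ¬ready) = {Check, Done, Retry}
E[¬alarm U (alarm ∧ ¬ready)]: least fixpoint, start Z0 = Sat((alarm ∧ ¬ready)) = {Check, Done, Retry}, add states in Sat(¬alarm) with some successor in Z. Z1 = {Check, Done, Sync, Retry, Send}; Z2 = {Check, Hold, Done, Sync, Retry, Send}; fixed.
Sat(E[¬alarm U (alarm ∧ ¬ready)]) = {Check, Hold, Done, Sync, Retry, Send}
Sat(AX E[¬alarm U (alarm ∧ ¬ready)]) = {s : every successor in {Check, Hold, Done, Sync, Retry, Send}} = {Check, Done, Sync, Retry, Send}
EF (AX E[¬alarm U (alarm ∧ ¬ready)]): least fixpoint, start Z0 = {Check, Done, Sync, Retry, Send}, add states with some successor in Z. Z1 = {Check, Hold, Done, Sync, Retry, Send}; fixed.
Sat(EF (AX E[¬alarm U (alarm ∧ ¬ready)])) = {Check, Hold, Done, Sync, Retry, Send}
Hold ∈ Sat(EF (AX E[¬alarm U (alarm ∧ ¬ready)])) = {Check, Hold, Done, Sync, Retry, Send}, so the formula holds at Hold.

Yes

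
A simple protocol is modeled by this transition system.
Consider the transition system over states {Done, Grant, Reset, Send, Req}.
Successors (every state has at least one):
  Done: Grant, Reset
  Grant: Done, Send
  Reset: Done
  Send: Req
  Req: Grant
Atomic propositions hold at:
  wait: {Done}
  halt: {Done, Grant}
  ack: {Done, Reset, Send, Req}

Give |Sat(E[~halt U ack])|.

Sat(~halt) = {Reset, Send, Req}
E[~halt U ack]: least fixpoint, start Z0 = Sat(ack) = {Done, Reset, Send, Req}, add states in Sat(~halt) with some successor in Z. Already a fixed point.
Sat(E[~halt U ack]) = {Done, Reset, Send, Req}
|Sat(E[~halt U ack])| = |{Done, Reset, Send, Req}| = 4.

4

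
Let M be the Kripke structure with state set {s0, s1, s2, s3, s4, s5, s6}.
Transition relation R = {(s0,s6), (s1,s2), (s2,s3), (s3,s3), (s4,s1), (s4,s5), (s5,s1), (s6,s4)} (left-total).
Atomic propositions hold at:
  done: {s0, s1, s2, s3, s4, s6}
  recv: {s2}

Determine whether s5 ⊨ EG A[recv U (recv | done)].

No

Sat(recv | done) = {s0, s1, s2, s3, s4, s6}
A[recv U (recv | done)]: least fixpoint, start Z0 = Sat((recv | done)) = {s0, s1, s2, s3, s4, s6}, add states in Sat(recv) with every successor in Z. Already a fixed point.
Sat(A[recv U (recv | done)]) = {s0, s1, s2, s3, s4, s6}
EG A[recv U (recv | done)]: greatest fixpoint, start Z0 = {s0, s1, s2, s3, s4, s6}, keep only states in Sat with some successor in Z. Already a fixed point.
Sat(EG A[recv U (recv | done)]) = {s0, s1, s2, s3, s4, s6}
s5 ∉ Sat(EG A[recv U (recv | done)]) = {s0, s1, s2, s3, s4, s6}, so the formula does not hold at s5.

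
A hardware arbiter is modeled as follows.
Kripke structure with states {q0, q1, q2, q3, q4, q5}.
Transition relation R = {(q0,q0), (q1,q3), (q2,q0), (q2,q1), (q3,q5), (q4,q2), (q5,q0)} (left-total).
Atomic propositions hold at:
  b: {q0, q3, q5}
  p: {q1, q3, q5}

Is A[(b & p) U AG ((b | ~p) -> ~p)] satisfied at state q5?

Yes

Sat(b & p) = {q3, q5}
Sat(~p) = {q0, q2, q4}
Sat(b | ~p) = {q0, q2, q3, q4, q5}
Sat((b | ~p) -> ~p) = {q0, q1, q2, q4}
AG ((b | ~p) -> ~p): greatest fixpoint, start Z0 = {q0, q1, q2, q4}, keep only states in Sat with every successor in Z. Z1 = {q0, q2, q4}; Z2 = {q0, q4}; Z3 = {q0}; fixed.
Sat(AG ((b | ~p) -> ~p)) = {q0}
A[(b & p) U AG ((b | ~p) -> ~p)]: least fixpoint, start Z0 = Sat(AG ((b | ~p) -> ~p)) = {q0}, add states in Sat(b & p) with every successor in Z. Z1 = {q0, q5}; Z2 = {q0, q3, q5}; fixed.
Sat(A[(b & p) U AG ((b | ~p) -> ~p)]) = {q0, q3, q5}
q5 ∈ Sat(A[(b & p) U AG ((b | ~p) -> ~p)]) = {q0, q3, q5}, so the formula holds at q5.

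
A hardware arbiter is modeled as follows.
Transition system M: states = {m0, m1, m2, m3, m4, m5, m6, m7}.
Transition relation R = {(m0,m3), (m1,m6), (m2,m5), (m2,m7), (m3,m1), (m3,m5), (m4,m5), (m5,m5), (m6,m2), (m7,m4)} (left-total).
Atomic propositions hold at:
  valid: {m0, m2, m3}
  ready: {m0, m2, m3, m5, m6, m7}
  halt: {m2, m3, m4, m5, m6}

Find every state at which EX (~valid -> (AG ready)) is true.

Sat(~valid) = {m1, m4, m5, m6, m7}
AG ready: greatest fixpoint, start Z0 = {m0, m2, m3, m5, m6, m7}, keep only states in Sat with every successor in Z. Z1 = {m0, m2, m5, m6}; Z2 = {m5, m6}; Z3 = {m5}; fixed.
Sat(AG ready) = {m5}
Sat(~valid -> (AG ready)) = {m0, m2, m3, m5}
Sat(EX (~valid -> (AG ready))) = {s : some successor in {m0, m2, m3, m5}} = {m0, m2, m3, m4, m5, m6}

{m0, m2, m3, m4, m5, m6}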